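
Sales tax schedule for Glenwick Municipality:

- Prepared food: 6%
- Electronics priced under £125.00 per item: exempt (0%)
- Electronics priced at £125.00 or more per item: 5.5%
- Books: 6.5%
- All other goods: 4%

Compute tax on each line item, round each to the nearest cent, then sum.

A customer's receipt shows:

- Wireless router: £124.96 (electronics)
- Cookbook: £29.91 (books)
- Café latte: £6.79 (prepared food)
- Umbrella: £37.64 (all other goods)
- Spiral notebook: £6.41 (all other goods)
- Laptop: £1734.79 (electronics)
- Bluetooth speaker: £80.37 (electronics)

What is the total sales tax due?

Wireless router £124.96: electronics, under £125.00 → 0% → £0.00
Cookbook £29.91: books → 6.5% → £1.94
Café latte £6.79: prepared food → 6% → £0.41
Umbrella £37.64: all other goods → 4% → £1.51
Spiral notebook £6.41: all other goods → 4% → £0.26
Laptop £1734.79: electronics, £125.00 or more → 5.5% → £95.41
Bluetooth speaker £80.37: electronics, under £125.00 → 0% → £0.00
Total tax = £1.94 + £0.41 + £1.51 + £0.26 + £95.41 = £99.53

£99.53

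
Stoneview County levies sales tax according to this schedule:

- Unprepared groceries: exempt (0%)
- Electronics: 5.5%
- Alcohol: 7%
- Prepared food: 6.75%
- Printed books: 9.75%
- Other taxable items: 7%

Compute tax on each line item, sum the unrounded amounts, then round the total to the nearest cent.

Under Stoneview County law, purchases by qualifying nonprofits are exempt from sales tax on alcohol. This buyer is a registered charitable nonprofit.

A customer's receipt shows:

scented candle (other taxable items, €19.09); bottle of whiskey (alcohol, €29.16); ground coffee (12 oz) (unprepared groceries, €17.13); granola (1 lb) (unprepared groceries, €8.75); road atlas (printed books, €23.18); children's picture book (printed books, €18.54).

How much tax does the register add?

€5.40

Scented candle €19.09: other taxable items → 7% → €1.3363
Bottle of whiskey €29.16: alcohol, buyer-exempt → 0% → €0.00
Ground coffee (12 oz) €17.13: unprepared groceries → 0% → €0.00
Granola (1 lb) €8.75: unprepared groceries → 0% → €0.00
Road atlas €23.18: printed books → 9.75% → €2.26005
Children's picture book €18.54: printed books → 9.75% → €1.80765
Unrounded tax sum = €5.404 → €5.40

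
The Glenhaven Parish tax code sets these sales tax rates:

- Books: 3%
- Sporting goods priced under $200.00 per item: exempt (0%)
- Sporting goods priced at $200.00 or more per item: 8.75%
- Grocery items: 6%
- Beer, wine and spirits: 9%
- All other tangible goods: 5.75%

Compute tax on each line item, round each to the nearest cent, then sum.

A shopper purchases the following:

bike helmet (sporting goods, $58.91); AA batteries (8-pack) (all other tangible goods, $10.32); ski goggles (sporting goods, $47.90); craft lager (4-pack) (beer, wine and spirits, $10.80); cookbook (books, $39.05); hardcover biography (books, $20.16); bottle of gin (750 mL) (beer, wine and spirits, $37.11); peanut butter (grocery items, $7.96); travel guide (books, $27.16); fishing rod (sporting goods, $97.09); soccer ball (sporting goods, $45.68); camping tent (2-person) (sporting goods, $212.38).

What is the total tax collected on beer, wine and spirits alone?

Craft lager (4-pack) $10.80: beer, wine and spirits → 9% → $0.97
Bottle of gin (750 mL) $37.11: beer, wine and spirits → 9% → $3.34
Tax on beer, wine and spirits = $0.97 + $3.34 = $4.31

$4.31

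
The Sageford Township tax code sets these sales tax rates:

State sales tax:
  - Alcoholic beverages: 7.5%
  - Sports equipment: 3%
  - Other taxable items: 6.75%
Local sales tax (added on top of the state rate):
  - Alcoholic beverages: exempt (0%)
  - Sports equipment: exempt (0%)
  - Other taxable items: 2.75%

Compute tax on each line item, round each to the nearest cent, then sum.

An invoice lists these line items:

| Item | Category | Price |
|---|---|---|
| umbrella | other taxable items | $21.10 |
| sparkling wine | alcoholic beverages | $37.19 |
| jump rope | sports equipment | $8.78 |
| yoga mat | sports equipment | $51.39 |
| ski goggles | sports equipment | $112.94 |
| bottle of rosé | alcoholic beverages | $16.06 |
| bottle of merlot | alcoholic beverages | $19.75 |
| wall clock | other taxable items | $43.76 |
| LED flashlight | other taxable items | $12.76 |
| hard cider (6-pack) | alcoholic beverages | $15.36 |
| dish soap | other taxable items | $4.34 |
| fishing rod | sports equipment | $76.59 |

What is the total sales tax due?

$21.89

Umbrella $21.10: other taxable items → 6.75% + 2.75% local = 9.5% → $2.00
Sparkling wine $37.19: alcoholic beverages → 7.5% + 0% local = 7.5% → $2.79
Jump rope $8.78: sports equipment → 3% + 0% local = 3% → $0.26
Yoga mat $51.39: sports equipment → 3% + 0% local = 3% → $1.54
Ski goggles $112.94: sports equipment → 3% + 0% local = 3% → $3.39
Bottle of rosé $16.06: alcoholic beverages → 7.5% + 0% local = 7.5% → $1.20
Bottle of merlot $19.75: alcoholic beverages → 7.5% + 0% local = 7.5% → $1.48
Wall clock $43.76: other taxable items → 6.75% + 2.75% local = 9.5% → $4.16
LED flashlight $12.76: other taxable items → 6.75% + 2.75% local = 9.5% → $1.21
Hard cider (6-pack) $15.36: alcoholic beverages → 7.5% + 0% local = 7.5% → $1.15
Dish soap $4.34: other taxable items → 6.75% + 2.75% local = 9.5% → $0.41
Fishing rod $76.59: sports equipment → 3% + 0% local = 3% → $2.30
Total tax = $2.00 + $2.79 + $0.26 + $1.54 + $3.39 + $1.20 + $1.48 + $4.16 + $1.21 + $1.15 + $0.41 + $2.30 = $21.89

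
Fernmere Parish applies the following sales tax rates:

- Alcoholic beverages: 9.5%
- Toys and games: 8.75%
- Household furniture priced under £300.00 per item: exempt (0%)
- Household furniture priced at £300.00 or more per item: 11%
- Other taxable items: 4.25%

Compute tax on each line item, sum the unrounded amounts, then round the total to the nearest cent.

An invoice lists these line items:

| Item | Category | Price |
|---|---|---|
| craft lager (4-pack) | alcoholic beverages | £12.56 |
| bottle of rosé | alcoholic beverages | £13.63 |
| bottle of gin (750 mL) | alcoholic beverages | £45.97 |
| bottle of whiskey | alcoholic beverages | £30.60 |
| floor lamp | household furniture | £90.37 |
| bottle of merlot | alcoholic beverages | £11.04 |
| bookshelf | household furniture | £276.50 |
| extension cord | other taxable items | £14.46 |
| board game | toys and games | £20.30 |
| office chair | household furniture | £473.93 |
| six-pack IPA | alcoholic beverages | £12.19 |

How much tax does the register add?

Craft lager (4-pack) £12.56: alcoholic beverages → 9.5% → £1.1932
Bottle of rosé £13.63: alcoholic beverages → 9.5% → £1.29485
Bottle of gin (750 mL) £45.97: alcoholic beverages → 9.5% → £4.36715
Bottle of whiskey £30.60: alcoholic beverages → 9.5% → £2.907
Floor lamp £90.37: household furniture, under £300.00 → 0% → £0.00
Bottle of merlot £11.04: alcoholic beverages → 9.5% → £1.0488
Bookshelf £276.50: household furniture, under £300.00 → 0% → £0.00
Extension cord £14.46: other taxable items → 4.25% → £0.61455
Board game £20.30: toys and games → 8.75% → £1.77625
Office chair £473.93: household furniture, £300.00 or more → 11% → £52.1323
Six-pack IPA £12.19: alcoholic beverages → 9.5% → £1.15805
Unrounded tax sum = £66.49215 → £66.49

£66.49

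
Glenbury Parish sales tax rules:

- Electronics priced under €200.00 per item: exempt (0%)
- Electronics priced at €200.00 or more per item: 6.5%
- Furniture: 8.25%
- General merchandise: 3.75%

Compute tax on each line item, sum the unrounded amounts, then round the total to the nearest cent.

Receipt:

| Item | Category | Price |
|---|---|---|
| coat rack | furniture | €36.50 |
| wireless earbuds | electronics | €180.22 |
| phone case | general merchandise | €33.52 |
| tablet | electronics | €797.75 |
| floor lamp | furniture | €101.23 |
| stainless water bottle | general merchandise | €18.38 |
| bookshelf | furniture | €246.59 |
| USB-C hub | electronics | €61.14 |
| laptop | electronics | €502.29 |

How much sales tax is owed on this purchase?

€118.16

Coat rack €36.50: furniture → 8.25% → €3.01125
Wireless earbuds €180.22: electronics, under €200.00 → 0% → €0.00
Phone case €33.52: general merchandise → 3.75% → €1.257
Tablet €797.75: electronics, €200.00 or more → 6.5% → €51.85375
Floor lamp €101.23: furniture → 8.25% → €8.351475
Stainless water bottle €18.38: general merchandise → 3.75% → €0.68925
Bookshelf €246.59: furniture → 8.25% → €20.343675
USB-C hub €61.14: electronics, under €200.00 → 0% → €0.00
Laptop €502.29: electronics, €200.00 or more → 6.5% → €32.64885
Unrounded tax sum = €118.15525 → €118.16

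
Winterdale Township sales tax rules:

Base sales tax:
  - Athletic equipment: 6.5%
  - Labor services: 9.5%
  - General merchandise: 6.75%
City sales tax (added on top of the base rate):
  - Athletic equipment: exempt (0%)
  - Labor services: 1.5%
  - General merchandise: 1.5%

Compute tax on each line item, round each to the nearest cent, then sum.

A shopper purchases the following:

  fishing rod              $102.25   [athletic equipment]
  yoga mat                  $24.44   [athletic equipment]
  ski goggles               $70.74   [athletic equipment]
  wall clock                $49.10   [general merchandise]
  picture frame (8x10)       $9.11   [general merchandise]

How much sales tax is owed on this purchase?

$17.64

Fishing rod $102.25: athletic equipment → 6.5% + 0% city = 6.5% → $6.65
Yoga mat $24.44: athletic equipment → 6.5% + 0% city = 6.5% → $1.59
Ski goggles $70.74: athletic equipment → 6.5% + 0% city = 6.5% → $4.60
Wall clock $49.10: general merchandise → 6.75% + 1.5% city = 8.25% → $4.05
Picture frame (8x10) $9.11: general merchandise → 6.75% + 1.5% city = 8.25% → $0.75
Total tax = $6.65 + $1.59 + $4.60 + $4.05 + $0.75 = $17.64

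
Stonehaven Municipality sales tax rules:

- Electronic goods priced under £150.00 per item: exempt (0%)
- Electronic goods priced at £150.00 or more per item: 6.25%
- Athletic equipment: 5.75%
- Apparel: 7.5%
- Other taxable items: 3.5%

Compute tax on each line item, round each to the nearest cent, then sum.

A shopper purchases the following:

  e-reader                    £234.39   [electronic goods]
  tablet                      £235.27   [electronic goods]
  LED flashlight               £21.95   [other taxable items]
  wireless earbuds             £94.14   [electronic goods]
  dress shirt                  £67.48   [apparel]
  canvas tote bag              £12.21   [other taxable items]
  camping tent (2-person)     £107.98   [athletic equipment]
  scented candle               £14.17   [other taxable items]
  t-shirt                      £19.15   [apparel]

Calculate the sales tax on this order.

E-reader £234.39: electronic goods, £150.00 or more → 6.25% → £14.65
Tablet £235.27: electronic goods, £150.00 or more → 6.25% → £14.70
LED flashlight £21.95: other taxable items → 3.5% → £0.77
Wireless earbuds £94.14: electronic goods, under £150.00 → 0% → £0.00
Dress shirt £67.48: apparel → 7.5% → £5.06
Canvas tote bag £12.21: other taxable items → 3.5% → £0.43
Camping tent (2-person) £107.98: athletic equipment → 5.75% → £6.21
Scented candle £14.17: other taxable items → 3.5% → £0.50
T-shirt £19.15: apparel → 7.5% → £1.44
Total tax = £14.65 + £14.70 + £0.77 + £5.06 + £0.43 + £6.21 + £0.50 + £1.44 = £43.76

£43.76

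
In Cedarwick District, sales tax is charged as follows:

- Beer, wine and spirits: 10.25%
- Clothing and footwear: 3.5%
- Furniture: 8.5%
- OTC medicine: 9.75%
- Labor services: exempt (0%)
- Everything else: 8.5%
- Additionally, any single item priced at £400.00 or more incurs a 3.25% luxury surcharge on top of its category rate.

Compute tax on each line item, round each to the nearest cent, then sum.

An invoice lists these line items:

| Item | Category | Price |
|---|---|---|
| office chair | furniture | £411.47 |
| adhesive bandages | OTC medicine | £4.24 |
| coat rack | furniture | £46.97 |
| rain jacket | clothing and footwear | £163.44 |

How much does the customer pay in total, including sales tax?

£684.59

Office chair £411.47: furniture → 8.5% + 3.25% surcharge = 11.75% → £48.35
Adhesive bandages £4.24: OTC medicine → 9.75% → £0.41
Coat rack £46.97: furniture → 8.5% → £3.99
Rain jacket £163.44: clothing and footwear → 3.5% → £5.72
Subtotal = £626.12; tax = £58.47; total due = £684.59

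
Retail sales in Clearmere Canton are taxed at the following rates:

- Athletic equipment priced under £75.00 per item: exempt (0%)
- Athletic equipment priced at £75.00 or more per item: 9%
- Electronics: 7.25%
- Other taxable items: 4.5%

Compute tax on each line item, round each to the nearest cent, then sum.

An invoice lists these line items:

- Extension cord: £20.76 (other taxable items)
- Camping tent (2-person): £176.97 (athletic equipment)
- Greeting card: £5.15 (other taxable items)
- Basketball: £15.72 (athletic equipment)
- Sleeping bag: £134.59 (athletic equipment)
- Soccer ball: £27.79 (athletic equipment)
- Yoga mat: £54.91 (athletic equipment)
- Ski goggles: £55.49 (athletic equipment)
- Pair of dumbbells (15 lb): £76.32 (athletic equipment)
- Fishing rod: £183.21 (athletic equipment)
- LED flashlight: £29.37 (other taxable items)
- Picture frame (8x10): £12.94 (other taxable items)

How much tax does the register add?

£54.46

Extension cord £20.76: other taxable items → 4.5% → £0.93
Camping tent (2-person) £176.97: athletic equipment, £75.00 or more → 9% → £15.93
Greeting card £5.15: other taxable items → 4.5% → £0.23
Basketball £15.72: athletic equipment, under £75.00 → 0% → £0.00
Sleeping bag £134.59: athletic equipment, £75.00 or more → 9% → £12.11
Soccer ball £27.79: athletic equipment, under £75.00 → 0% → £0.00
Yoga mat £54.91: athletic equipment, under £75.00 → 0% → £0.00
Ski goggles £55.49: athletic equipment, under £75.00 → 0% → £0.00
Pair of dumbbells (15 lb) £76.32: athletic equipment, £75.00 or more → 9% → £6.87
Fishing rod £183.21: athletic equipment, £75.00 or more → 9% → £16.49
LED flashlight £29.37: other taxable items → 4.5% → £1.32
Picture frame (8x10) £12.94: other taxable items → 4.5% → £0.58
Total tax = £0.93 + £15.93 + £0.23 + £12.11 + £6.87 + £16.49 + £1.32 + £0.58 = £54.46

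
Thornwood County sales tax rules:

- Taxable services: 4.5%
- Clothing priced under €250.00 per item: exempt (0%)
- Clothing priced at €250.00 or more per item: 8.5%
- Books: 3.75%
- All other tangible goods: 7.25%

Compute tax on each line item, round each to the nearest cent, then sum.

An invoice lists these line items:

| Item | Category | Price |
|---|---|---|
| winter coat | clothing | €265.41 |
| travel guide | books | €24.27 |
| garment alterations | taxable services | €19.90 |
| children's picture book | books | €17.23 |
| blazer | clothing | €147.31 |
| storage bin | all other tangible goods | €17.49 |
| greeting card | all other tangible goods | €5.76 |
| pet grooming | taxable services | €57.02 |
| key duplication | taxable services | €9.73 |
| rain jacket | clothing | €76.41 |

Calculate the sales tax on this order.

Winter coat €265.41: clothing, €250.00 or more → 8.5% → €22.56
Travel guide €24.27: books → 3.75% → €0.91
Garment alterations €19.90: taxable services → 4.5% → €0.90
Children's picture book €17.23: books → 3.75% → €0.65
Blazer €147.31: clothing, under €250.00 → 0% → €0.00
Storage bin €17.49: all other tangible goods → 7.25% → €1.27
Greeting card €5.76: all other tangible goods → 7.25% → €0.42
Pet grooming €57.02: taxable services → 4.5% → €2.57
Key duplication €9.73: taxable services → 4.5% → €0.44
Rain jacket €76.41: clothing, under €250.00 → 0% → €0.00
Total tax = €22.56 + €0.91 + €0.90 + €0.65 + €1.27 + €0.42 + €2.57 + €0.44 = €29.72

€29.72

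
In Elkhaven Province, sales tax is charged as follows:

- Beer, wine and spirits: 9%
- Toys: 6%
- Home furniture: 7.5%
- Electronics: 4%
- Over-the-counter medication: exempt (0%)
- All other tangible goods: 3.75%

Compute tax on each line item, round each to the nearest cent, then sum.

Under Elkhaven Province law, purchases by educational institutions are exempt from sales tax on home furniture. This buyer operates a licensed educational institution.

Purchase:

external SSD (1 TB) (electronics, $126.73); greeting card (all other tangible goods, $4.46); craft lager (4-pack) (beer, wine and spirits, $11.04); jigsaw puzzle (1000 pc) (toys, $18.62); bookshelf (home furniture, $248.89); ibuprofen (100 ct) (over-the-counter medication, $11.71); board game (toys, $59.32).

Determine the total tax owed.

External SSD (1 TB) $126.73: electronics → 4% → $5.07
Greeting card $4.46: all other tangible goods → 3.75% → $0.17
Craft lager (4-pack) $11.04: beer, wine and spirits → 9% → $0.99
Jigsaw puzzle (1000 pc) $18.62: toys → 6% → $1.12
Bookshelf $248.89: home furniture, buyer-exempt → 0% → $0.00
Ibuprofen (100 ct) $11.71: over-the-counter medication → 0% → $0.00
Board game $59.32: toys → 6% → $3.56
Total tax = $5.07 + $0.17 + $0.99 + $1.12 + $3.56 = $10.91

$10.91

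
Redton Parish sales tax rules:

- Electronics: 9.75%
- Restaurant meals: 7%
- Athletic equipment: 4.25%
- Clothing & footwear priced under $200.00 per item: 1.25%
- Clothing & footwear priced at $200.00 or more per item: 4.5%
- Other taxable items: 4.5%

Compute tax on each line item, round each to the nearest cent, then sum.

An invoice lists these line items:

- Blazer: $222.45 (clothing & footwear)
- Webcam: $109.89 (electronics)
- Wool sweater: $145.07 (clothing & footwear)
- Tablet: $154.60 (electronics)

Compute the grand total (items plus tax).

Blazer $222.45: clothing & footwear, $200.00 or more → 4.5% → $10.01
Webcam $109.89: electronics → 9.75% → $10.71
Wool sweater $145.07: clothing & footwear, under $200.00 → 1.25% → $1.81
Tablet $154.60: electronics → 9.75% → $15.07
Subtotal = $632.01; tax = $37.60; total due = $669.61

$669.61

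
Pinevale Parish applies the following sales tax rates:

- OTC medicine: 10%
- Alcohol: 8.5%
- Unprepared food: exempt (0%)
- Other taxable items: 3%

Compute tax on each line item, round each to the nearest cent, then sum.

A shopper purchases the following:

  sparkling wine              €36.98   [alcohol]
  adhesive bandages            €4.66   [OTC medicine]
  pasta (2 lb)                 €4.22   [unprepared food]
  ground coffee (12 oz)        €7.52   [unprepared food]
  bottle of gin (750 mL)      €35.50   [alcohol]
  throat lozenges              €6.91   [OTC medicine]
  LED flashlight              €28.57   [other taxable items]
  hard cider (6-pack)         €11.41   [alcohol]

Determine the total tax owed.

€9.15

Sparkling wine €36.98: alcohol → 8.5% → €3.14
Adhesive bandages €4.66: OTC medicine → 10% → €0.47
Pasta (2 lb) €4.22: unprepared food → 0% → €0.00
Ground coffee (12 oz) €7.52: unprepared food → 0% → €0.00
Bottle of gin (750 mL) €35.50: alcohol → 8.5% → €3.02
Throat lozenges €6.91: OTC medicine → 10% → €0.69
LED flashlight €28.57: other taxable items → 3% → €0.86
Hard cider (6-pack) €11.41: alcohol → 8.5% → €0.97
Total tax = €3.14 + €0.47 + €3.02 + €0.69 + €0.86 + €0.97 = €9.15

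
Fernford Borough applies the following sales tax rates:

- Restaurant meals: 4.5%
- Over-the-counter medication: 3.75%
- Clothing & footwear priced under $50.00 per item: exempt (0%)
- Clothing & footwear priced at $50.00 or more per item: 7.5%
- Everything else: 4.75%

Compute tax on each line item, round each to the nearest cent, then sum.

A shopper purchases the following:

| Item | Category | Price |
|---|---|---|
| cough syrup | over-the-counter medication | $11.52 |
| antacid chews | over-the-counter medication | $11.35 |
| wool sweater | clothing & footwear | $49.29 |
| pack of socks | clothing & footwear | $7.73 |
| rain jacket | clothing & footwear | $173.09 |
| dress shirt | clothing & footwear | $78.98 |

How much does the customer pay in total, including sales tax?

Cough syrup $11.52: over-the-counter medication → 3.75% → $0.43
Antacid chews $11.35: over-the-counter medication → 3.75% → $0.43
Wool sweater $49.29: clothing & footwear, under $50.00 → 0% → $0.00
Pack of socks $7.73: clothing & footwear, under $50.00 → 0% → $0.00
Rain jacket $173.09: clothing & footwear, $50.00 or more → 7.5% → $12.98
Dress shirt $78.98: clothing & footwear, $50.00 or more → 7.5% → $5.92
Subtotal = $331.96; tax = $19.76; total due = $351.72

$351.72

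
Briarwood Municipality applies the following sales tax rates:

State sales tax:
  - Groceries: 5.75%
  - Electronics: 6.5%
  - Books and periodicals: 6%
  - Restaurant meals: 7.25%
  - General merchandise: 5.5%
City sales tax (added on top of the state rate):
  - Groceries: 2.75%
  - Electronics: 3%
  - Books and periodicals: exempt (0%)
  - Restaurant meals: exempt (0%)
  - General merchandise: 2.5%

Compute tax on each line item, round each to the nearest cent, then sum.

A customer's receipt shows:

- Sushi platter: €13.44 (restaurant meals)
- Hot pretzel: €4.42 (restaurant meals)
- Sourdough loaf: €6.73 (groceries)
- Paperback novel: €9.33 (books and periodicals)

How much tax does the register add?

€2.42

Sushi platter €13.44: restaurant meals → 7.25% + 0% city = 7.25% → €0.97
Hot pretzel €4.42: restaurant meals → 7.25% + 0% city = 7.25% → €0.32
Sourdough loaf €6.73: groceries → 5.75% + 2.75% city = 8.5% → €0.57
Paperback novel €9.33: books and periodicals → 6% + 0% city = 6% → €0.56
Total tax = €0.97 + €0.32 + €0.57 + €0.56 = €2.42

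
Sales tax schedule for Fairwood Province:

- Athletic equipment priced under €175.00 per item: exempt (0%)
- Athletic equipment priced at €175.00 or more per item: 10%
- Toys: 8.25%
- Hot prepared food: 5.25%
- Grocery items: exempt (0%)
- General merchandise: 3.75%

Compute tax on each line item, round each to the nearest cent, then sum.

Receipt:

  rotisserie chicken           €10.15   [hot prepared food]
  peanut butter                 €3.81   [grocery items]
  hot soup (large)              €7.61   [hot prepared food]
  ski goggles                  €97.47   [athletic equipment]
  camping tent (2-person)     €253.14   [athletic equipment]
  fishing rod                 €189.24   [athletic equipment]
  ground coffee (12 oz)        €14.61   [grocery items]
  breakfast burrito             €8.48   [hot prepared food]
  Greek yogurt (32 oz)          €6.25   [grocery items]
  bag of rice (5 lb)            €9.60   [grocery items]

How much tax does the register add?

€45.61

Rotisserie chicken €10.15: hot prepared food → 5.25% → €0.53
Peanut butter €3.81: grocery items → 0% → €0.00
Hot soup (large) €7.61: hot prepared food → 5.25% → €0.40
Ski goggles €97.47: athletic equipment, under €175.00 → 0% → €0.00
Camping tent (2-person) €253.14: athletic equipment, €175.00 or more → 10% → €25.31
Fishing rod €189.24: athletic equipment, €175.00 or more → 10% → €18.92
Ground coffee (12 oz) €14.61: grocery items → 0% → €0.00
Breakfast burrito €8.48: hot prepared food → 5.25% → €0.45
Greek yogurt (32 oz) €6.25: grocery items → 0% → €0.00
Bag of rice (5 lb) €9.60: grocery items → 0% → €0.00
Total tax = €0.53 + €0.40 + €25.31 + €18.92 + €0.45 = €45.61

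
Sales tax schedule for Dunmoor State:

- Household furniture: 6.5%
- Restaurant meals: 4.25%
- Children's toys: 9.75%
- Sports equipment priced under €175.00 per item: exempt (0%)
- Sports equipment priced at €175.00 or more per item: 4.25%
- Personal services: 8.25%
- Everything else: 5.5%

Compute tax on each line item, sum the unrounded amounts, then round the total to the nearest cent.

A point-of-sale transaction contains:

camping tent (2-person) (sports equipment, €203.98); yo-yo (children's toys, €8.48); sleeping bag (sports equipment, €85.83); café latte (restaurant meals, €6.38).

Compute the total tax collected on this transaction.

Camping tent (2-person) €203.98: sports equipment, €175.00 or more → 4.25% → €8.66915
Yo-yo €8.48: children's toys → 9.75% → €0.8268
Sleeping bag €85.83: sports equipment, under €175.00 → 0% → €0.00
Café latte €6.38: restaurant meals → 4.25% → €0.27115
Unrounded tax sum = €9.7671 → €9.77

€9.77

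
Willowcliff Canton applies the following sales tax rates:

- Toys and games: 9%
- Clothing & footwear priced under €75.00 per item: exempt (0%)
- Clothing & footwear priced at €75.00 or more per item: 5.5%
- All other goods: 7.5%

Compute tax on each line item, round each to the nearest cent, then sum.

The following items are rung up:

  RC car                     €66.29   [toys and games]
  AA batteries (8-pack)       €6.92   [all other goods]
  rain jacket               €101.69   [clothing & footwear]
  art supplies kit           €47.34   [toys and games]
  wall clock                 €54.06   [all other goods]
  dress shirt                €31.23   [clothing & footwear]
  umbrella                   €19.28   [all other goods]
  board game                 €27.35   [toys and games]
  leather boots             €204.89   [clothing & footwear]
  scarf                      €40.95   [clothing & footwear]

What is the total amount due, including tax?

RC car €66.29: toys and games → 9% → €5.97
AA batteries (8-pack) €6.92: all other goods → 7.5% → €0.52
Rain jacket €101.69: clothing & footwear, €75.00 or more → 5.5% → €5.59
Art supplies kit €47.34: toys and games → 9% → €4.26
Wall clock €54.06: all other goods → 7.5% → €4.05
Dress shirt €31.23: clothing & footwear, under €75.00 → 0% → €0.00
Umbrella €19.28: all other goods → 7.5% → €1.45
Board game €27.35: toys and games → 9% → €2.46
Leather boots €204.89: clothing & footwear, €75.00 or more → 5.5% → €11.27
Scarf €40.95: clothing & footwear, under €75.00 → 0% → €0.00
Subtotal = €600.00; tax = €35.57; total due = €635.57

€635.57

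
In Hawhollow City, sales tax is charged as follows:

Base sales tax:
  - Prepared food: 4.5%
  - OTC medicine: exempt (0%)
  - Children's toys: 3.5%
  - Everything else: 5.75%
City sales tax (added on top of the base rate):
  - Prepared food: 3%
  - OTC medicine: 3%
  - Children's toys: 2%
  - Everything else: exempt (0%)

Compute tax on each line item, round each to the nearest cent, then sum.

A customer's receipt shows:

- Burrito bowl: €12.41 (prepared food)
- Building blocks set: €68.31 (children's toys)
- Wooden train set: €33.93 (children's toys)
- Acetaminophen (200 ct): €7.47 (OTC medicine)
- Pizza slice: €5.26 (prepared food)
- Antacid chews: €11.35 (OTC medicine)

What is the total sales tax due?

Burrito bowl €12.41: prepared food → 4.5% + 3% city = 7.5% → €0.93
Building blocks set €68.31: children's toys → 3.5% + 2% city = 5.5% → €3.76
Wooden train set €33.93: children's toys → 3.5% + 2% city = 5.5% → €1.87
Acetaminophen (200 ct) €7.47: OTC medicine → 0% + 3% city = 3% → €0.22
Pizza slice €5.26: prepared food → 4.5% + 3% city = 7.5% → €0.39
Antacid chews €11.35: OTC medicine → 0% + 3% city = 3% → €0.34
Total tax = €0.93 + €3.76 + €1.87 + €0.22 + €0.39 + €0.34 = €7.51

€7.51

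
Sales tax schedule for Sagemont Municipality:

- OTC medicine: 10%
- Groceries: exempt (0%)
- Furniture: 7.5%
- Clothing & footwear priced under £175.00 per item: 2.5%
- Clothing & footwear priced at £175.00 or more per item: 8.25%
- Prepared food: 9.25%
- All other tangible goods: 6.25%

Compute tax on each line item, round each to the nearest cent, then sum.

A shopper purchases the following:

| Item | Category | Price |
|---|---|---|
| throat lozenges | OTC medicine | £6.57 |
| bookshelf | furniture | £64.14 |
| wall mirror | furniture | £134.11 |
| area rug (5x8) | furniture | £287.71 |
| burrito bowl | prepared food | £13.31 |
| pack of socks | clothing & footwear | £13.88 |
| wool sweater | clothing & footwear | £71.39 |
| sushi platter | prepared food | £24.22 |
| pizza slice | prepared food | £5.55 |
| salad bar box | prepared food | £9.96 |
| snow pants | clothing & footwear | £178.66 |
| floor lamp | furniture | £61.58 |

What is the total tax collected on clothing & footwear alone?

Pack of socks £13.88: clothing & footwear, under £175.00 → 2.5% → £0.35
Wool sweater £71.39: clothing & footwear, under £175.00 → 2.5% → £1.78
Snow pants £178.66: clothing & footwear, £175.00 or more → 8.25% → £14.74
Tax on clothing & footwear = £0.35 + £1.78 + £14.74 = £16.87

£16.87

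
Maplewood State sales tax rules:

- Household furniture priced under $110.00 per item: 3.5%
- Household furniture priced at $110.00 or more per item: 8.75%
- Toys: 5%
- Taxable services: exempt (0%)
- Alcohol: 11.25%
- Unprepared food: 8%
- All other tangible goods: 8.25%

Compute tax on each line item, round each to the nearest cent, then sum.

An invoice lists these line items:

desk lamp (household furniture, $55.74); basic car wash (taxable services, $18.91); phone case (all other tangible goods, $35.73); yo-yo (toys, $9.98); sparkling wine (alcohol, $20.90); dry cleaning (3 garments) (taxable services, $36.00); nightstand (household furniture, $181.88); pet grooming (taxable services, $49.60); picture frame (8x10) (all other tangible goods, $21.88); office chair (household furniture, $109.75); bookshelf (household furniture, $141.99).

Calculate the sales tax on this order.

$41.73

Desk lamp $55.74: household furniture, under $110.00 → 3.5% → $1.95
Basic car wash $18.91: taxable services → 0% → $0.00
Phone case $35.73: all other tangible goods → 8.25% → $2.95
Yo-yo $9.98: toys → 5% → $0.50
Sparkling wine $20.90: alcohol → 11.25% → $2.35
Dry cleaning (3 garments) $36.00: taxable services → 0% → $0.00
Nightstand $181.88: household furniture, $110.00 or more → 8.75% → $15.91
Pet grooming $49.60: taxable services → 0% → $0.00
Picture frame (8x10) $21.88: all other tangible goods → 8.25% → $1.81
Office chair $109.75: household furniture, under $110.00 → 3.5% → $3.84
Bookshelf $141.99: household furniture, $110.00 or more → 8.75% → $12.42
Total tax = $1.95 + $2.95 + $0.50 + $2.35 + $15.91 + $1.81 + $3.84 + $12.42 = $41.73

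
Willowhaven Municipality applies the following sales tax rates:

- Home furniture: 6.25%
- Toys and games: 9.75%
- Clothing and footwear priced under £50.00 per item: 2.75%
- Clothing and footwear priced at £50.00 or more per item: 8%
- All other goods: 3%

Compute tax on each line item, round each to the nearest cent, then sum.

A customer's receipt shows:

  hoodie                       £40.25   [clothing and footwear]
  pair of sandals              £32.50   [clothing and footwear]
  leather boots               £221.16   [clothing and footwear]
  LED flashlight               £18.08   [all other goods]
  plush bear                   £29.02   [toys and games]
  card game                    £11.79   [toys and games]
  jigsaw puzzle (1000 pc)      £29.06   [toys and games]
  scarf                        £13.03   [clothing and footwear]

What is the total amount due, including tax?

Hoodie £40.25: clothing and footwear, under £50.00 → 2.75% → £1.11
Pair of sandals £32.50: clothing and footwear, under £50.00 → 2.75% → £0.89
Leather boots £221.16: clothing and footwear, £50.00 or more → 8% → £17.69
LED flashlight £18.08: all other goods → 3% → £0.54
Plush bear £29.02: toys and games → 9.75% → £2.83
Card game £11.79: toys and games → 9.75% → £1.15
Jigsaw puzzle (1000 pc) £29.06: toys and games → 9.75% → £2.83
Scarf £13.03: clothing and footwear, under £50.00 → 2.75% → £0.36
Subtotal = £394.89; tax = £27.40; total due = £422.29

£422.29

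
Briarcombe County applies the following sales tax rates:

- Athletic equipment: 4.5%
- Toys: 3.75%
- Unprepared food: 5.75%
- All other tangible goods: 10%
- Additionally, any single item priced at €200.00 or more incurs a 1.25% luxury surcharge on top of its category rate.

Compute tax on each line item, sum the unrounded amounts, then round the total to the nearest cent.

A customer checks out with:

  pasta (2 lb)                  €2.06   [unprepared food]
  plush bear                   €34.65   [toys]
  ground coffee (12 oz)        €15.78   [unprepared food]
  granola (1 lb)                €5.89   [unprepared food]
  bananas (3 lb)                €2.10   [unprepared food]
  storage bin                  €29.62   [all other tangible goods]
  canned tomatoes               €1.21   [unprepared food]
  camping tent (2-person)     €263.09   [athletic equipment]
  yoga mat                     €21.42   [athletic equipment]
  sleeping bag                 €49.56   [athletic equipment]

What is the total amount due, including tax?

Pasta (2 lb) €2.06: unprepared food → 5.75% → €0.11845
Plush bear €34.65: toys → 3.75% → €1.299375
Ground coffee (12 oz) €15.78: unprepared food → 5.75% → €0.90735
Granola (1 lb) €5.89: unprepared food → 5.75% → €0.338675
Bananas (3 lb) €2.10: unprepared food → 5.75% → €0.12075
Storage bin €29.62: all other tangible goods → 10% → €2.962
Canned tomatoes €1.21: unprepared food → 5.75% → €0.069575
Camping tent (2-person) €263.09: athletic equipment → 4.5% + 1.25% surcharge = 5.75% → €15.127675
Yoga mat €21.42: athletic equipment → 4.5% → €0.9639
Sleeping bag €49.56: athletic equipment → 4.5% → €2.2302
Subtotal = €425.38; unrounded tax = €24.13795 → €24.14; total due = €449.52

€449.52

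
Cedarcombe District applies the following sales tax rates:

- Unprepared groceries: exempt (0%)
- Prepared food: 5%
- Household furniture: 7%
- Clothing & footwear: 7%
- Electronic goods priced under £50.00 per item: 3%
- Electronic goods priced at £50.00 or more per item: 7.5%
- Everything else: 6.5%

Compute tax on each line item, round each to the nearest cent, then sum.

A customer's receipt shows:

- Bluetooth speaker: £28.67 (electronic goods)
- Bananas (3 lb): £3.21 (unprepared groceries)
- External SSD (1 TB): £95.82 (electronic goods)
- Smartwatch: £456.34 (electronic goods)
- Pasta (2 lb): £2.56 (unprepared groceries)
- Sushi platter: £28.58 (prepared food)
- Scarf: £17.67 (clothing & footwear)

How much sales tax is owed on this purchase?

Bluetooth speaker £28.67: electronic goods, under £50.00 → 3% → £0.86
Bananas (3 lb) £3.21: unprepared groceries → 0% → £0.00
External SSD (1 TB) £95.82: electronic goods, £50.00 or more → 7.5% → £7.19
Smartwatch £456.34: electronic goods, £50.00 or more → 7.5% → £34.23
Pasta (2 lb) £2.56: unprepared groceries → 0% → £0.00
Sushi platter £28.58: prepared food → 5% → £1.43
Scarf £17.67: clothing & footwear → 7% → £1.24
Total tax = £0.86 + £7.19 + £34.23 + £1.43 + £1.24 = £44.95

£44.95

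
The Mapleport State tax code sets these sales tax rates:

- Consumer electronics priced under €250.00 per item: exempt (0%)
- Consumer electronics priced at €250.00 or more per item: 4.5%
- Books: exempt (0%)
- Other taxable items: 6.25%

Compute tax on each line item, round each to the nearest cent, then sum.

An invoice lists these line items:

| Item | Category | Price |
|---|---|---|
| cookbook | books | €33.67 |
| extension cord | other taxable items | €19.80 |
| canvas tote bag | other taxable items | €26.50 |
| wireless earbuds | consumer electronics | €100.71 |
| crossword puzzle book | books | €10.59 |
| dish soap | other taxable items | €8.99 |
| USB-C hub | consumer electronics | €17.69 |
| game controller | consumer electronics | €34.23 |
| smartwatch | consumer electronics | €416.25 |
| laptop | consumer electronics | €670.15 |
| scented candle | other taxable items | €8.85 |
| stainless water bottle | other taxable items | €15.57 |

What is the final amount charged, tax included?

Cookbook €33.67: books → 0% → €0.00
Extension cord €19.80: other taxable items → 6.25% → €1.24
Canvas tote bag €26.50: other taxable items → 6.25% → €1.66
Wireless earbuds €100.71: consumer electronics, under €250.00 → 0% → €0.00
Crossword puzzle book €10.59: books → 0% → €0.00
Dish soap €8.99: other taxable items → 6.25% → €0.56
USB-C hub €17.69: consumer electronics, under €250.00 → 0% → €0.00
Game controller €34.23: consumer electronics, under €250.00 → 0% → €0.00
Smartwatch €416.25: consumer electronics, €250.00 or more → 4.5% → €18.73
Laptop €670.15: consumer electronics, €250.00 or more → 4.5% → €30.16
Scented candle €8.85: other taxable items → 6.25% → €0.55
Stainless water bottle €15.57: other taxable items → 6.25% → €0.97
Subtotal = €1363.00; tax = €53.87; total due = €1416.87

€1416.87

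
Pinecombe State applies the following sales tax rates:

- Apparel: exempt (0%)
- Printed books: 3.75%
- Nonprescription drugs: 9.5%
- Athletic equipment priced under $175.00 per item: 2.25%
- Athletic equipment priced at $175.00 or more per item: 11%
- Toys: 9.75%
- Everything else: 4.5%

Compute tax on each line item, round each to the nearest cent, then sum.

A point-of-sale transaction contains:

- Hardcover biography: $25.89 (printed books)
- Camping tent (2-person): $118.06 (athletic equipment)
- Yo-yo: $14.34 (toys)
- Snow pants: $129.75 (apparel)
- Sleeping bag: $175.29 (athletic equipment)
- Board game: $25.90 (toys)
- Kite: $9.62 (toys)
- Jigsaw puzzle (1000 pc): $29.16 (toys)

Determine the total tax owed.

$30.62

Hardcover biography $25.89: printed books → 3.75% → $0.97
Camping tent (2-person) $118.06: athletic equipment, under $175.00 → 2.25% → $2.66
Yo-yo $14.34: toys → 9.75% → $1.40
Snow pants $129.75: apparel → 0% → $0.00
Sleeping bag $175.29: athletic equipment, $175.00 or more → 11% → $19.28
Board game $25.90: toys → 9.75% → $2.53
Kite $9.62: toys → 9.75% → $0.94
Jigsaw puzzle (1000 pc) $29.16: toys → 9.75% → $2.84
Total tax = $0.97 + $2.66 + $1.40 + $19.28 + $2.53 + $0.94 + $2.84 = $30.62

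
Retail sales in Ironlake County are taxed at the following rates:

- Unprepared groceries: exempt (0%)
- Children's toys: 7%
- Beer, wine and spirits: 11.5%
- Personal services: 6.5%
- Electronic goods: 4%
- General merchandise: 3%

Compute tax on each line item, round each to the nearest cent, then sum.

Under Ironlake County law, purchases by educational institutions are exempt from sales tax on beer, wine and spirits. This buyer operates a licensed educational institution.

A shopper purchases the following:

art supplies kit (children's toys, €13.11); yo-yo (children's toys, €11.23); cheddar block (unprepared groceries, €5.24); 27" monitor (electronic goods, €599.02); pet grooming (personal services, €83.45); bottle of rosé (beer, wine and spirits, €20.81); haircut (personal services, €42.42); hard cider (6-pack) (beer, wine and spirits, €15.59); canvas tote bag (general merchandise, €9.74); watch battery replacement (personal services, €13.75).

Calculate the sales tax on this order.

€35.03

Art supplies kit €13.11: children's toys → 7% → €0.92
Yo-yo €11.23: children's toys → 7% → €0.79
Cheddar block €5.24: unprepared groceries → 0% → €0.00
27" monitor €599.02: electronic goods → 4% → €23.96
Pet grooming €83.45: personal services → 6.5% → €5.42
Bottle of rosé €20.81: beer, wine and spirits, buyer-exempt → 0% → €0.00
Haircut €42.42: personal services → 6.5% → €2.76
Hard cider (6-pack) €15.59: beer, wine and spirits, buyer-exempt → 0% → €0.00
Canvas tote bag €9.74: general merchandise → 3% → €0.29
Watch battery replacement €13.75: personal services → 6.5% → €0.89
Total tax = €0.92 + €0.79 + €23.96 + €5.42 + €2.76 + €0.29 + €0.89 = €35.03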